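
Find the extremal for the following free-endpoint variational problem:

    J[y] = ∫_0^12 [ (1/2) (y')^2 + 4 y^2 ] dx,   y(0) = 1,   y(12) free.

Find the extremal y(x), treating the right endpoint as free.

The Lagrangian L = (1/2) (y')^2 + 4 y^2 gives
    ∂L/∂y = 8 y,   ∂L/∂y' = y'.
Euler-Lagrange: y'' − 8 y = 0.
With k = sqrt(8), the general solution is
    y(x) = A cosh(sqrt(8) x) + B sinh(sqrt(8) x).
Fixed left endpoint y(0) = 1 ⇒ A = 1.
The right endpoint x = 12 is free, so the natural (transversality) condition is ∂L/∂y' |_{x=12} = 0, i.e. y'(12) = 0.
Compute y'(x) = A k sinh(k x) + B k cosh(k x), so
    y'(12) = A k sinh(k·12) + B k cosh(k·12) = 0
    ⇒ B = −A tanh(k·12) = − tanh(sqrt(8)·12).
Therefore the extremal is
    y(x) = cosh(sqrt(8) x) − tanh(sqrt(8)·12) sinh(sqrt(8) x).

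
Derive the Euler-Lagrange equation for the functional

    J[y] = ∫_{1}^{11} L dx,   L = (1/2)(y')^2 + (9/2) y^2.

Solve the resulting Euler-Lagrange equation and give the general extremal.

The Lagrangian is L = (1/2)(y')^2 + (9/2) y^2.
∂L/∂y = 9y.
∂L/∂y' = y'.
The Euler-Lagrange equation d/dx(∂L/∂y') − ∂L/∂y = 0 becomes:
    y'' - 9 y = 0
General solution: y(x) = A e^(3x) + B e^(-3x), where A and B are arbitrary constants fixed by the endpoint conditions.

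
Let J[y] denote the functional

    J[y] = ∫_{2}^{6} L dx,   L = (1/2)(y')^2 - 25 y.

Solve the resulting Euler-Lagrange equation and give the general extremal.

The Lagrangian is L = (1/2)(y')^2 - 25 y.
∂L/∂y = -25.
∂L/∂y' = y'.
The Euler-Lagrange equation d/dx(∂L/∂y') − ∂L/∂y = 0 becomes:
    y'' + 25 = 0
General solution: y(x) = -(25/2) x^2 + A x + B, where A and B are arbitrary constants fixed by the endpoint conditions.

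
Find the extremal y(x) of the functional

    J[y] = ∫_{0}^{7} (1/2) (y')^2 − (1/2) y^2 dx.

The Lagrangian is L = (1/2) (y')^2 − (1/2) y^2.
Compute ∂L/∂y = -y, ∂L/∂y' = y'.
The Euler-Lagrange equation d/dx(∂L/∂y') − ∂L/∂y = 0 reduces to
    y'' + y = 0.
Its general solution is
    y(x) = A sin(x) + B cos(x),
with A, B fixed by the endpoint conditions.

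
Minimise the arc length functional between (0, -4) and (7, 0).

Arc-length functional: J[y] = ∫ sqrt(1 + (y')^2) dx.
Lagrangian L = sqrt(1 + (y')^2) has no explicit y dependence, so ∂L/∂y = 0 and the Euler-Lagrange equation gives
    d/dx( y' / sqrt(1 + (y')^2) ) = 0  ⇒  y' / sqrt(1 + (y')^2) = const.
Hence y' is constant, so y(x) is affine.
Fitting the endpoints (0, -4) and (7, 0):
    slope m = (0 − (-4)) / (7 − 0) = 4/7,
    intercept c = (-4) − m·0 = -4.
Extremal: y(x) = (4/7) x - 4.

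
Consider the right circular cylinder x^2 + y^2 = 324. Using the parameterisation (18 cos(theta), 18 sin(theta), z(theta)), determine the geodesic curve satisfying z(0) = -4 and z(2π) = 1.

Parameterise the cylinder of radius R = 18 as
    r(θ) = (18 cos θ, 18 sin θ, z(θ)).
The arc-length element is
    ds = sqrt(324 + (dz/dθ)^2) dθ,
so the Lagrangian is L = sqrt(324 + z'^2).
L depends on z' only, not on z or θ, so ∂L/∂z = 0 and
    ∂L/∂z' = z' / sqrt(324 + z'^2).
The Euler-Lagrange equation gives
    d/dθ( z' / sqrt(324 + z'^2) ) = 0,
so z' is constant. Integrating once:
    z(θ) = a θ + b,
a helix on the cylinder (a straight line when the cylinder is unrolled). The constants a, b are determined by the endpoint conditions.
With endpoint conditions z(0) = -4 and z(2π) = 1: from z(0) = b we get b = -4, and a·2π + -4 = 1 gives a = 5/(2π), so
    z(θ) = (5/(2π)) θ − 4.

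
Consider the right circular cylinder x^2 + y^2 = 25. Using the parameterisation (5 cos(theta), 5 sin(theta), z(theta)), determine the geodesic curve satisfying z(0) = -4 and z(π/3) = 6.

Parameterise the cylinder of radius R = 5 as
    r(θ) = (5 cos θ, 5 sin θ, z(θ)).
The arc-length element is
    ds = sqrt(25 + (dz/dθ)^2) dθ,
so the Lagrangian is L = sqrt(25 + z'^2).
L depends on z' only, not on z or θ, so ∂L/∂z = 0 and
    ∂L/∂z' = z' / sqrt(25 + z'^2).
The Euler-Lagrange equation gives
    d/dθ( z' / sqrt(25 + z'^2) ) = 0,
so z' is constant. Integrating once:
    z(θ) = a θ + b,
a helix on the cylinder (a straight line when the cylinder is unrolled). The constants a, b are determined by the endpoint conditions.
With endpoint conditions z(0) = -4 and z(π/3) = 6: from z(0) = b we get b = -4, and a·π/3 + -4 = 6 gives a = 30/π, so
    z(θ) = (30/π) θ − 4.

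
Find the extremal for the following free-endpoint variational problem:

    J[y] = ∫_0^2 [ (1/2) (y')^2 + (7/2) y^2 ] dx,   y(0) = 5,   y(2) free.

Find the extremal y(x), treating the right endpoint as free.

The Lagrangian L = (1/2) (y')^2 + (7/2) y^2 gives
    ∂L/∂y = 7 y,   ∂L/∂y' = y'.
Euler-Lagrange: y'' − 7 y = 0.
With k = sqrt(7), the general solution is
    y(x) = A cosh(sqrt(7) x) + B sinh(sqrt(7) x).
Fixed left endpoint y(0) = 5 ⇒ A = 5.
The right endpoint x = 2 is free, so the natural (transversality) condition is ∂L/∂y' |_{x=2} = 0, i.e. y'(2) = 0.
Compute y'(x) = A k sinh(k x) + B k cosh(k x), so
    y'(2) = A k sinh(k·2) + B k cosh(k·2) = 0
    ⇒ B = −A tanh(k·2) = − 5 tanh(sqrt(7)·2).
Therefore the extremal is
    y(x) = 5 cosh(sqrt(7) x) − 5 tanh(sqrt(7)·2) sinh(sqrt(7) x).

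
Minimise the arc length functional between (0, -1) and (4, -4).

Arc-length functional: J[y] = ∫ sqrt(1 + (y')^2) dx.
Lagrangian L = sqrt(1 + (y')^2) has no explicit y dependence, so ∂L/∂y = 0 and the Euler-Lagrange equation gives
    d/dx( y' / sqrt(1 + (y')^2) ) = 0  ⇒  y' / sqrt(1 + (y')^2) = const.
Hence y' is constant, so y(x) is affine.
Fitting the endpoints (0, -1) and (4, -4):
    slope m = ((-4) − (-1)) / (4 − 0) = -3/4,
    intercept c = (-1) − m·0 = -1.
Extremal: y(x) = (-3/4) x - 1.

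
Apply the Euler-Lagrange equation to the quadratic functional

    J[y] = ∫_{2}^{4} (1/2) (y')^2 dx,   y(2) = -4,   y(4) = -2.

The Lagrangian is L = (1/2) (y')^2.
Compute ∂L/∂y = 0, ∂L/∂y' = y'.
The Euler-Lagrange equation d/dx(∂L/∂y') − ∂L/∂y = 0 reduces to
    y'' = 0.
Its general solution is
    y(x) = A x + B,
with A, B fixed by the endpoint conditions.
Applying the endpoint conditions y(2) = -4 and y(4) = -2: solve A·2 + B = -4 and A·4 + B = -2. Subtracting gives A(4 − 2) = -2 − -4, so A = 1, and B = -4 − A·2 = -6. Therefore
    y(x) = x - 6.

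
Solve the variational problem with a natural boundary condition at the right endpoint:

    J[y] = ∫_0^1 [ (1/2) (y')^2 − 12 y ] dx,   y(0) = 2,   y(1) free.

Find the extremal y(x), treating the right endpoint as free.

The Lagrangian L = (1/2) (y')^2 − 12 y gives
    ∂L/∂y = −12,   ∂L/∂y' = y'.
Euler-Lagrange: d/dx(y') − (−12) = 0, i.e. y'' + 12 = 0, so
    y(x) = −(12/2) x^2 + C1 x + C2.
Fixed left endpoint y(0) = 2 ⇒ C2 = 2.
The right endpoint x = 1 is free, so the natural (transversality) condition is ∂L/∂y' |_{x=1} = 0, i.e. y'(1) = 0.
Compute y'(x) = −12 x + C1, so y'(1) = −12 + C1 = 0 ⇒ C1 = 12.
Therefore the extremal is
    y(x) = −6 x^2 + 12 x + 2.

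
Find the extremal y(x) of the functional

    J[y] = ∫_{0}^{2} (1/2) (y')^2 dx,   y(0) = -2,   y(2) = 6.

The Lagrangian is L = (1/2) (y')^2.
Compute ∂L/∂y = 0, ∂L/∂y' = y'.
The Euler-Lagrange equation d/dx(∂L/∂y') − ∂L/∂y = 0 reduces to
    y'' = 0.
Its general solution is
    y(x) = A x + B,
with A, B fixed by the endpoint conditions.
Applying the endpoint conditions y(0) = -2 and y(2) = 6: solve A·0 + B = -2 and A·2 + B = 6. Subtracting gives A(2 − 0) = 6 − -2, so A = 4, and B = -2 − A·0 = -2. Therefore
    y(x) = 4 x - 2.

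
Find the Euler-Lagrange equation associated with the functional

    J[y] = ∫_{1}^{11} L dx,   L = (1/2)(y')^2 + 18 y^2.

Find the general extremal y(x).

The Lagrangian is L = (1/2)(y')^2 + 18 y^2.
∂L/∂y = 36y.
∂L/∂y' = y'.
The Euler-Lagrange equation d/dx(∂L/∂y') − ∂L/∂y = 0 becomes:
    y'' - 36 y = 0
General solution: y(x) = A e^(6x) + B e^(-6x), where A and B are arbitrary constants fixed by the endpoint conditions.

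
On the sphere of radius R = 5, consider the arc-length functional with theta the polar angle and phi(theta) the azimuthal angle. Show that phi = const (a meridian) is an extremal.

On the sphere of radius R = 5 with spherical coordinates (θ, φ), the induced metric is
    ds^2 = 25(dθ^2 + sin^2(θ) dφ^2).
Using θ as the parameter, the arc-length functional becomes
    J[φ] = ∫ 5 sqrt(1 + sin^2(θ) (dφ/dθ)^2) dθ.
So L = 5 sqrt(1 + sin^2(θ) φ'^2). Compute
    ∂L/∂φ = 0  (L has no explicit φ dependence),
    ∂L/∂φ' = 5 sin^2(θ) φ' / sqrt(1 + sin^2(θ) φ'^2).
For the candidate φ(θ) = c (constant), φ' = 0, so ∂L/∂φ' evaluated along the candidate vanishes, and ∂L/∂φ is identically zero. Hence
    d/dθ(∂L/∂φ') − ∂L/∂φ = 0
is satisfied. Therefore meridians φ = const are extremals of arc length — they are geodesics on the sphere.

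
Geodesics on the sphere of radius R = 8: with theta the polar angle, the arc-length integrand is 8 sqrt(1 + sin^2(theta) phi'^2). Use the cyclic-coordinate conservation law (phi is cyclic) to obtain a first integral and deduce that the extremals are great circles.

On the sphere of radius R = 8 with spherical coordinates (θ, φ), the induced metric is
    ds^2 = 64(dθ^2 + sin^2(θ) dφ^2).
Parameterise by θ; the arc-length functional is
    J[φ] = ∫ 8 sqrt(1 + sin^2(θ) (dφ/dθ)^2) dθ,
so L = 8 sqrt(1 + sin^2(θ) φ'^2). Compute
    ∂L/∂φ = 0  (L has no explicit φ dependence),
    ∂L/∂φ' = 8 sin^2(θ) φ' / sqrt(1 + sin^2(θ) φ'^2).
Since ∂L/∂φ = 0, the Euler-Lagrange equation
    d/dθ(∂L/∂φ') − ∂L/∂φ = 0
reduces to d/dθ(∂L/∂φ') = 0, i.e. the momentum conjugate to φ is conserved:
    8 sin^2(θ) φ' / sqrt(1 + sin^2(θ) φ'^2) = C.
The overall factor of 8 is constant, so dividing through gives Clairaut's relation sin^2(θ) φ' / sqrt(1 + sin^2(θ) φ'^2) = C' (with C' = C/8). Solving for φ' and integrating gives the great-circle family
    cot(θ) = A cos(φ − φ_0),
i.e. the intersection of the sphere with a plane through the origin. The two constants A and φ_0 (equivalently C and one phase) are fixed by the two endpoint conditions.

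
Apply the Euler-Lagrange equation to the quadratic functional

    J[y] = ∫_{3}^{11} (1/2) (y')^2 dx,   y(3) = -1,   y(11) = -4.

The Lagrangian is L = (1/2) (y')^2.
Compute ∂L/∂y = 0, ∂L/∂y' = y'.
The Euler-Lagrange equation d/dx(∂L/∂y') − ∂L/∂y = 0 reduces to
    y'' = 0.
Its general solution is
    y(x) = A x + B,
with A, B fixed by the endpoint conditions.
Applying the endpoint conditions y(3) = -1 and y(11) = -4: solve A·3 + B = -1 and A·11 + B = -4. Subtracting gives A(11 − 3) = -4 − -1, so A = -3/8, and B = -1 − A·3 = 1/8. Therefore
    y(x) = (-3/8) x + 1/8.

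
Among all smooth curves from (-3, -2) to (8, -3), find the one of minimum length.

Arc-length functional: J[y] = ∫ sqrt(1 + (y')^2) dx.
Lagrangian L = sqrt(1 + (y')^2) has no explicit y dependence, so ∂L/∂y = 0 and the Euler-Lagrange equation gives
    d/dx( y' / sqrt(1 + (y')^2) ) = 0  ⇒  y' / sqrt(1 + (y')^2) = const.
Hence y' is constant, so y(x) is affine.
Fitting the endpoints (-3, -2) and (8, -3):
    slope m = ((-3) − (-2)) / (8 − (-3)) = -1/11,
    intercept c = (-2) − m·(-3) = -25/11.
Extremal: y(x) = (-1/11) x - 25/11.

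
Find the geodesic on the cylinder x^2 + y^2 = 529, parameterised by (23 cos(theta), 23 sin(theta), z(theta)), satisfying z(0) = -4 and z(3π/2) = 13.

Parameterise the cylinder of radius R = 23 as
    r(θ) = (23 cos θ, 23 sin θ, z(θ)).
The arc-length element is
    ds = sqrt(529 + (dz/dθ)^2) dθ,
so the Lagrangian is L = sqrt(529 + z'^2).
L depends on z' only, not on z or θ, so ∂L/∂z = 0 and
    ∂L/∂z' = z' / sqrt(529 + z'^2).
The Euler-Lagrange equation gives
    d/dθ( z' / sqrt(529 + z'^2) ) = 0,
so z' is constant. Integrating once:
    z(θ) = a θ + b,
a helix on the cylinder (a straight line when the cylinder is unrolled). The constants a, b are determined by the endpoint conditions.
With endpoint conditions z(0) = -4 and z(3π/2) = 13: from z(0) = b we get b = -4, and a·3π/2 + -4 = 13 gives a = 34/(3π), so
    z(θ) = (34/(3π)) θ − 4.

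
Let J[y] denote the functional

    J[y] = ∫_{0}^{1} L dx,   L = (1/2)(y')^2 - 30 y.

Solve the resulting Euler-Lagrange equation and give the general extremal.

The Lagrangian is L = (1/2)(y')^2 - 30 y.
∂L/∂y = -30.
∂L/∂y' = y'.
The Euler-Lagrange equation d/dx(∂L/∂y') − ∂L/∂y = 0 becomes:
    y'' + 30 = 0
General solution: y(x) = -15 x^2 + A x + B, where A and B are arbitrary constants fixed by the endpoint conditions.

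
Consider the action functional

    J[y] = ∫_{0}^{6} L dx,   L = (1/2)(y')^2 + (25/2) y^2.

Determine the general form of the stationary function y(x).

The Lagrangian is L = (1/2)(y')^2 + (25/2) y^2.
∂L/∂y = 25y.
∂L/∂y' = y'.
The Euler-Lagrange equation d/dx(∂L/∂y') − ∂L/∂y = 0 becomes:
    y'' - 25 y = 0
General solution: y(x) = A e^(5x) + B e^(-5x), where A and B are arbitrary constants fixed by the endpoint conditions.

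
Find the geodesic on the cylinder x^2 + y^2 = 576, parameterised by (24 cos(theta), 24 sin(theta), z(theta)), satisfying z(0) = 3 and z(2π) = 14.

Parameterise the cylinder of radius R = 24 as
    r(θ) = (24 cos θ, 24 sin θ, z(θ)).
The arc-length element is
    ds = sqrt(576 + (dz/dθ)^2) dθ,
so the Lagrangian is L = sqrt(576 + z'^2).
L depends on z' only, not on z or θ, so ∂L/∂z = 0 and
    ∂L/∂z' = z' / sqrt(576 + z'^2).
The Euler-Lagrange equation gives
    d/dθ( z' / sqrt(576 + z'^2) ) = 0,
so z' is constant. Integrating once:
    z(θ) = a θ + b,
a helix on the cylinder (a straight line when the cylinder is unrolled). The constants a, b are determined by the endpoint conditions.
With endpoint conditions z(0) = 3 and z(2π) = 14: from z(0) = b we get b = 3, and a·2π + 3 = 14 gives a = 11/(2π), so
    z(θ) = (11/(2π)) θ + 3.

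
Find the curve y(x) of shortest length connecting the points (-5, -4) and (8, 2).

Arc-length functional: J[y] = ∫ sqrt(1 + (y')^2) dx.
Lagrangian L = sqrt(1 + (y')^2) has no explicit y dependence, so ∂L/∂y = 0 and the Euler-Lagrange equation gives
    d/dx( y' / sqrt(1 + (y')^2) ) = 0  ⇒  y' / sqrt(1 + (y')^2) = const.
Hence y' is constant, so y(x) is affine.
Fitting the endpoints (-5, -4) and (8, 2):
    slope m = (2 − (-4)) / (8 − (-5)) = 6/13,
    intercept c = (-4) − m·(-5) = -22/13.
Extremal: y(x) = (6/13) x - 22/13.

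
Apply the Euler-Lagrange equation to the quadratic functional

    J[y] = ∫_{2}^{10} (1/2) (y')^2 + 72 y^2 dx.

The Lagrangian is L = (1/2) (y')^2 + 72 y^2.
Compute ∂L/∂y = 144y, ∂L/∂y' = y'.
The Euler-Lagrange equation d/dx(∂L/∂y') − ∂L/∂y = 0 reduces to
    y'' − 144 y = 0.
Its general solution is
    y(x) = A e^(12x) + B e^(−12x),
with A, B fixed by the endpoint conditions.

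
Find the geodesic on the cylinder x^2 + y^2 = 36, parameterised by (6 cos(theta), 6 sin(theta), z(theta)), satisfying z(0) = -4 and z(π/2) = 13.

Parameterise the cylinder of radius R = 6 as
    r(θ) = (6 cos θ, 6 sin θ, z(θ)).
The arc-length element is
    ds = sqrt(36 + (dz/dθ)^2) dθ,
so the Lagrangian is L = sqrt(36 + z'^2).
L depends on z' only, not on z or θ, so ∂L/∂z = 0 and
    ∂L/∂z' = z' / sqrt(36 + z'^2).
The Euler-Lagrange equation gives
    d/dθ( z' / sqrt(36 + z'^2) ) = 0,
so z' is constant. Integrating once:
    z(θ) = a θ + b,
a helix on the cylinder (a straight line when the cylinder is unrolled). The constants a, b are determined by the endpoint conditions.
With endpoint conditions z(0) = -4 and z(π/2) = 13: from z(0) = b we get b = -4, and a·π/2 + -4 = 13 gives a = 34/π, so
    z(θ) = (34/π) θ − 4.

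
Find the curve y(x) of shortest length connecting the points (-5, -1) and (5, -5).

Arc-length functional: J[y] = ∫ sqrt(1 + (y')^2) dx.
Lagrangian L = sqrt(1 + (y')^2) has no explicit y dependence, so ∂L/∂y = 0 and the Euler-Lagrange equation gives
    d/dx( y' / sqrt(1 + (y')^2) ) = 0  ⇒  y' / sqrt(1 + (y')^2) = const.
Hence y' is constant, so y(x) is affine.
Fitting the endpoints (-5, -1) and (5, -5):
    slope m = ((-5) − (-1)) / (5 − (-5)) = -2/5,
    intercept c = (-1) − m·(-5) = -3.
Extremal: y(x) = (-2/5) x - 3.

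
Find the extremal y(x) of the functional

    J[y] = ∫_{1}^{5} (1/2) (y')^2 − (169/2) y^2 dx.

The Lagrangian is L = (1/2) (y')^2 − (169/2) y^2.
Compute ∂L/∂y = -169y, ∂L/∂y' = y'.
The Euler-Lagrange equation d/dx(∂L/∂y') − ∂L/∂y = 0 reduces to
    y'' + 169 y = 0.
Its general solution is
    y(x) = A sin(13x) + B cos(13x),
with A, B fixed by the endpoint conditions.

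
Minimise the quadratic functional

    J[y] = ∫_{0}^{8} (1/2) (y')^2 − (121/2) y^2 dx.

The Lagrangian is L = (1/2) (y')^2 − (121/2) y^2.
Compute ∂L/∂y = -121y, ∂L/∂y' = y'.
The Euler-Lagrange equation d/dx(∂L/∂y') − ∂L/∂y = 0 reduces to
    y'' + 121 y = 0.
Its general solution is
    y(x) = A sin(11x) + B cos(11x),
with A, B fixed by the endpoint conditions.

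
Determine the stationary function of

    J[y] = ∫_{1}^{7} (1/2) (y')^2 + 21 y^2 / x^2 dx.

The Lagrangian is L = (1/2) (y')^2 + 21 y^2 / x^2.
Compute ∂L/∂y = 42y/x^2, ∂L/∂y' = y'.
The Euler-Lagrange equation d/dx(∂L/∂y') − ∂L/∂y = 0 reduces to
    y'' − 42/x^2 · y = 0  (x > 0).
Its general solution is
    y(x) = A x^7 + B x^(-6),
with A, B fixed by the endpoint conditions.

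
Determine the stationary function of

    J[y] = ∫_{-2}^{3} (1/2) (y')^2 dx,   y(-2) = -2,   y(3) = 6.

The Lagrangian is L = (1/2) (y')^2.
Compute ∂L/∂y = 0, ∂L/∂y' = y'.
The Euler-Lagrange equation d/dx(∂L/∂y') − ∂L/∂y = 0 reduces to
    y'' = 0.
Its general solution is
    y(x) = A x + B,
with A, B fixed by the endpoint conditions.
Applying the endpoint conditions y(-2) = -2 and y(3) = 6: solve A·-2 + B = -2 and A·3 + B = 6. Subtracting gives A(3 − -2) = 6 − -2, so A = 8/5, and B = -2 − A·-2 = 6/5. Therefore
    y(x) = (8/5) x + 6/5.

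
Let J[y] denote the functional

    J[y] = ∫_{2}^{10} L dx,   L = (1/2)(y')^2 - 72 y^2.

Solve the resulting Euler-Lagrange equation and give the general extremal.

The Lagrangian is L = (1/2)(y')^2 - 72 y^2.
∂L/∂y = -144y.
∂L/∂y' = y'.
The Euler-Lagrange equation d/dx(∂L/∂y') − ∂L/∂y = 0 becomes:
    y'' + 144 y = 0
General solution: y(x) = A sin(12x) + B cos(12x), where A and B are arbitrary constants fixed by the endpoint conditions.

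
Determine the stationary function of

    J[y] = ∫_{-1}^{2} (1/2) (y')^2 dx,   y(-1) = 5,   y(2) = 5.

The Lagrangian is L = (1/2) (y')^2.
Compute ∂L/∂y = 0, ∂L/∂y' = y'.
The Euler-Lagrange equation d/dx(∂L/∂y') − ∂L/∂y = 0 reduces to
    y'' = 0.
Its general solution is
    y(x) = A x + B,
with A, B fixed by the endpoint conditions.
Applying the endpoint conditions y(-1) = 5 and y(2) = 5: solve A·-1 + B = 5 and A·2 + B = 5. Subtracting gives A(2 − -1) = 5 − 5, so A = 0, and B = 5 − A·-1 = 5. Therefore
    y(x) = 5.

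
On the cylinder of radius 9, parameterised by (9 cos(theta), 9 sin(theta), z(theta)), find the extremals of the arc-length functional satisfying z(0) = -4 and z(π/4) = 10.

Parameterise the cylinder of radius R = 9 as
    r(θ) = (9 cos θ, 9 sin θ, z(θ)).
The arc-length element is
    ds = sqrt(81 + (dz/dθ)^2) dθ,
so the Lagrangian is L = sqrt(81 + z'^2).
L depends on z' only, not on z or θ, so ∂L/∂z = 0 and
    ∂L/∂z' = z' / sqrt(81 + z'^2).
The Euler-Lagrange equation gives
    d/dθ( z' / sqrt(81 + z'^2) ) = 0,
so z' is constant. Integrating once:
    z(θ) = a θ + b,
a helix on the cylinder (a straight line when the cylinder is unrolled). The constants a, b are determined by the endpoint conditions.
With endpoint conditions z(0) = -4 and z(π/4) = 10: from z(0) = b we get b = -4, and a·π/4 + -4 = 10 gives a = 56/π, so
    z(θ) = (56/π) θ − 4.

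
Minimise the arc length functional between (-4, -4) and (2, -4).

Arc-length functional: J[y] = ∫ sqrt(1 + (y')^2) dx.
Lagrangian L = sqrt(1 + (y')^2) has no explicit y dependence, so ∂L/∂y = 0 and the Euler-Lagrange equation gives
    d/dx( y' / sqrt(1 + (y')^2) ) = 0  ⇒  y' / sqrt(1 + (y')^2) = const.
Hence y' is constant, so y(x) is affine.
Fitting the endpoints (-4, -4) and (2, -4):
    slope m = ((-4) − (-4)) / (2 − (-4)) = 0,
    intercept c = (-4) − m·(-4) = -4.
Extremal: y(x) = -4.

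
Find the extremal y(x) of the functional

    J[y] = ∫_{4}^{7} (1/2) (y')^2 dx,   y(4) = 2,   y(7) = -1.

The Lagrangian is L = (1/2) (y')^2.
Compute ∂L/∂y = 0, ∂L/∂y' = y'.
The Euler-Lagrange equation d/dx(∂L/∂y') − ∂L/∂y = 0 reduces to
    y'' = 0.
Its general solution is
    y(x) = A x + B,
with A, B fixed by the endpoint conditions.
Applying the endpoint conditions y(4) = 2 and y(7) = -1: solve A·4 + B = 2 and A·7 + B = -1. Subtracting gives A(7 − 4) = -1 − 2, so A = -1, and B = 2 − A·4 = 6. Therefore
    y(x) = -x + 6.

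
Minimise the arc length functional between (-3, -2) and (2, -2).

Arc-length functional: J[y] = ∫ sqrt(1 + (y')^2) dx.
Lagrangian L = sqrt(1 + (y')^2) has no explicit y dependence, so ∂L/∂y = 0 and the Euler-Lagrange equation gives
    d/dx( y' / sqrt(1 + (y')^2) ) = 0  ⇒  y' / sqrt(1 + (y')^2) = const.
Hence y' is constant, so y(x) is affine.
Fitting the endpoints (-3, -2) and (2, -2):
    slope m = ((-2) − (-2)) / (2 − (-3)) = 0,
    intercept c = (-2) − m·(-3) = -2.
Extremal: y(x) = -2.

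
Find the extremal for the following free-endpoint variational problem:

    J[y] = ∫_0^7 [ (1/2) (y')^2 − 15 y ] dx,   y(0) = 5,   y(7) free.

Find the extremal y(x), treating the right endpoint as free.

The Lagrangian L = (1/2) (y')^2 − 15 y gives
    ∂L/∂y = −15,   ∂L/∂y' = y'.
Euler-Lagrange: d/dx(y') − (−15) = 0, i.e. y'' + 15 = 0, so
    y(x) = −(15/2) x^2 + C1 x + C2.
Fixed left endpoint y(0) = 5 ⇒ C2 = 5.
The right endpoint x = 7 is free, so the natural (transversality) condition is ∂L/∂y' |_{x=7} = 0, i.e. y'(7) = 0.
Compute y'(x) = −15 x + C1, so y'(7) = −105 + C1 = 0 ⇒ C1 = 105.
Therefore the extremal is
    y(x) = −(15/2) x^2 + 105 x + 5.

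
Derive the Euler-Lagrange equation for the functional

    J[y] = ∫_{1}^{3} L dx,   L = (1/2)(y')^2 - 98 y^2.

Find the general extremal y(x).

The Lagrangian is L = (1/2)(y')^2 - 98 y^2.
∂L/∂y = -196y.
∂L/∂y' = y'.
The Euler-Lagrange equation d/dx(∂L/∂y') − ∂L/∂y = 0 becomes:
    y'' + 196 y = 0
General solution: y(x) = A sin(14x) + B cos(14x), where A and B are arbitrary constants fixed by the endpoint conditions.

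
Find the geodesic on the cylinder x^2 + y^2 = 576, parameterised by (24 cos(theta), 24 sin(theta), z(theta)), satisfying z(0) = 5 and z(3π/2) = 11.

Parameterise the cylinder of radius R = 24 as
    r(θ) = (24 cos θ, 24 sin θ, z(θ)).
The arc-length element is
    ds = sqrt(576 + (dz/dθ)^2) dθ,
so the Lagrangian is L = sqrt(576 + z'^2).
L depends on z' only, not on z or θ, so ∂L/∂z = 0 and
    ∂L/∂z' = z' / sqrt(576 + z'^2).
The Euler-Lagrange equation gives
    d/dθ( z' / sqrt(576 + z'^2) ) = 0,
so z' is constant. Integrating once:
    z(θ) = a θ + b,
a helix on the cylinder (a straight line when the cylinder is unrolled). The constants a, b are determined by the endpoint conditions.
With endpoint conditions z(0) = 5 and z(3π/2) = 11: from z(0) = b we get b = 5, and a·3π/2 + 5 = 11 gives a = 4/π, so
    z(θ) = (4/π) θ + 5.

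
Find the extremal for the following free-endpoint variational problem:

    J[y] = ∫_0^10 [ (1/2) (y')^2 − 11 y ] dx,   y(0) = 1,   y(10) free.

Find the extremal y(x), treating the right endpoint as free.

The Lagrangian L = (1/2) (y')^2 − 11 y gives
    ∂L/∂y = −11,   ∂L/∂y' = y'.
Euler-Lagrange: d/dx(y') − (−11) = 0, i.e. y'' + 11 = 0, so
    y(x) = −(11/2) x^2 + C1 x + C2.
Fixed left endpoint y(0) = 1 ⇒ C2 = 1.
The right endpoint x = 10 is free, so the natural (transversality) condition is ∂L/∂y' |_{x=10} = 0, i.e. y'(10) = 0.
Compute y'(x) = −11 x + C1, so y'(10) = −110 + C1 = 0 ⇒ C1 = 110.
Therefore the extremal is
    y(x) = −(11/2) x^2 + 110 x + 1.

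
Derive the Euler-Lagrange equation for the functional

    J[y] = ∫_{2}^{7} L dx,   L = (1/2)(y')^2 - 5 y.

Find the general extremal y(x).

The Lagrangian is L = (1/2)(y')^2 - 5 y.
∂L/∂y = -5.
∂L/∂y' = y'.
The Euler-Lagrange equation d/dx(∂L/∂y') − ∂L/∂y = 0 becomes:
    y'' + 5 = 0
General solution: y(x) = -(5/2) x^2 + A x + B, where A and B are arbitrary constants fixed by the endpoint conditions.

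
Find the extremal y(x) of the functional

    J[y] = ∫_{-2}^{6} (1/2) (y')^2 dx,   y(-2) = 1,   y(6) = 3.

The Lagrangian is L = (1/2) (y')^2.
Compute ∂L/∂y = 0, ∂L/∂y' = y'.
The Euler-Lagrange equation d/dx(∂L/∂y') − ∂L/∂y = 0 reduces to
    y'' = 0.
Its general solution is
    y(x) = A x + B,
with A, B fixed by the endpoint conditions.
Applying the endpoint conditions y(-2) = 1 and y(6) = 3: solve A·-2 + B = 1 and A·6 + B = 3. Subtracting gives A(6 − -2) = 3 − 1, so A = 1/4, and B = 1 − A·-2 = 3/2. Therefore
    y(x) = (1/4) x + 3/2.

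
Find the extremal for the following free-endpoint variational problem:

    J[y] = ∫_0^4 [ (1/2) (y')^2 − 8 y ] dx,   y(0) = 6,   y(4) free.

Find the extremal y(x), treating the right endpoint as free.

The Lagrangian L = (1/2) (y')^2 − 8 y gives
    ∂L/∂y = −8,   ∂L/∂y' = y'.
Euler-Lagrange: d/dx(y') − (−8) = 0, i.e. y'' + 8 = 0, so
    y(x) = −(8/2) x^2 + C1 x + C2.
Fixed left endpoint y(0) = 6 ⇒ C2 = 6.
The right endpoint x = 4 is free, so the natural (transversality) condition is ∂L/∂y' |_{x=4} = 0, i.e. y'(4) = 0.
Compute y'(x) = −8 x + C1, so y'(4) = −32 + C1 = 0 ⇒ C1 = 32.
Therefore the extremal is
    y(x) = −4 x^2 + 32 x + 6.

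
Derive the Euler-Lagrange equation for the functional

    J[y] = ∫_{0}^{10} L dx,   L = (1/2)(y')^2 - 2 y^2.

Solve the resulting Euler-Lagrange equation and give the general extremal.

The Lagrangian is L = (1/2)(y')^2 - 2 y^2.
∂L/∂y = -4y.
∂L/∂y' = y'.
The Euler-Lagrange equation d/dx(∂L/∂y') − ∂L/∂y = 0 becomes:
    y'' + 4 y = 0
General solution: y(x) = A sin(2x) + B cos(2x), where A and B are arbitrary constants fixed by the endpoint conditions.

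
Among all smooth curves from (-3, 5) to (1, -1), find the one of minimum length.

Arc-length functional: J[y] = ∫ sqrt(1 + (y')^2) dx.
Lagrangian L = sqrt(1 + (y')^2) has no explicit y dependence, so ∂L/∂y = 0 and the Euler-Lagrange equation gives
    d/dx( y' / sqrt(1 + (y')^2) ) = 0  ⇒  y' / sqrt(1 + (y')^2) = const.
Hence y' is constant, so y(x) is affine.
Fitting the endpoints (-3, 5) and (1, -1):
    slope m = ((-1) − 5) / (1 − (-3)) = -3/2,
    intercept c = 5 − m·(-3) = 1/2.
Extremal: y(x) = (-3/2) x + 1/2.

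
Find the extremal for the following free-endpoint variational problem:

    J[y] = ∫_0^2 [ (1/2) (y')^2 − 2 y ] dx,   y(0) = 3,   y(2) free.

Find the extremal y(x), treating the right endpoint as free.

The Lagrangian L = (1/2) (y')^2 − 2 y gives
    ∂L/∂y = −2,   ∂L/∂y' = y'.
Euler-Lagrange: d/dx(y') − (−2) = 0, i.e. y'' + 2 = 0, so
    y(x) = −(2/2) x^2 + C1 x + C2.
Fixed left endpoint y(0) = 3 ⇒ C2 = 3.
The right endpoint x = 2 is free, so the natural (transversality) condition is ∂L/∂y' |_{x=2} = 0, i.e. y'(2) = 0.
Compute y'(x) = −2 x + C1, so y'(2) = −4 + C1 = 0 ⇒ C1 = 4.
Therefore the extremal is
    y(x) = −x^2 + 4 x + 3.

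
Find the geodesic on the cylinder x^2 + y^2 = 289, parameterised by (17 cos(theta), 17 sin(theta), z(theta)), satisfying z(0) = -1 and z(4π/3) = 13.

Parameterise the cylinder of radius R = 17 as
    r(θ) = (17 cos θ, 17 sin θ, z(θ)).
The arc-length element is
    ds = sqrt(289 + (dz/dθ)^2) dθ,
so the Lagrangian is L = sqrt(289 + z'^2).
L depends on z' only, not on z or θ, so ∂L/∂z = 0 and
    ∂L/∂z' = z' / sqrt(289 + z'^2).
The Euler-Lagrange equation gives
    d/dθ( z' / sqrt(289 + z'^2) ) = 0,
so z' is constant. Integrating once:
    z(θ) = a θ + b,
a helix on the cylinder (a straight line when the cylinder is unrolled). The constants a, b are determined by the endpoint conditions.
With endpoint conditions z(0) = -1 and z(4π/3) = 13: from z(0) = b we get b = -1, and a·4π/3 + -1 = 13 gives a = 21/(2π), so
    z(θ) = (21/(2π)) θ − 1.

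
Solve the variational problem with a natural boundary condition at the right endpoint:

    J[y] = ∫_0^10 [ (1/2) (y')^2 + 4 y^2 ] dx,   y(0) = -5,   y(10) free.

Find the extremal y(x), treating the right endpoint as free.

The Lagrangian L = (1/2) (y')^2 + 4 y^2 gives
    ∂L/∂y = 8 y,   ∂L/∂y' = y'.
Euler-Lagrange: y'' − 8 y = 0.
With k = sqrt(8), the general solution is
    y(x) = A cosh(sqrt(8) x) + B sinh(sqrt(8) x).
Fixed left endpoint y(0) = -5 ⇒ A = -5.
The right endpoint x = 10 is free, so the natural (transversality) condition is ∂L/∂y' |_{x=10} = 0, i.e. y'(10) = 0.
Compute y'(x) = A k sinh(k x) + B k cosh(k x), so
    y'(10) = A k sinh(k·10) + B k cosh(k·10) = 0
    ⇒ B = −A tanh(k·10) = 5 tanh(sqrt(8)·10).
Therefore the extremal is
    y(x) = −5 cosh(sqrt(8) x) + 5 tanh(sqrt(8)·10) sinh(sqrt(8) x).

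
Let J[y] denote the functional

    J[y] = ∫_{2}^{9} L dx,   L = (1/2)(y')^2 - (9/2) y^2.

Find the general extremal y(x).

The Lagrangian is L = (1/2)(y')^2 - (9/2) y^2.
∂L/∂y = -9y.
∂L/∂y' = y'.
The Euler-Lagrange equation d/dx(∂L/∂y') − ∂L/∂y = 0 becomes:
    y'' + 9 y = 0
General solution: y(x) = A sin(3x) + B cos(3x), where A and B are arbitrary constants fixed by the endpoint conditions.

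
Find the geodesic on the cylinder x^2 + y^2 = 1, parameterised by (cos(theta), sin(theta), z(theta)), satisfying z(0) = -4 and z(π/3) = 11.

Parameterise the cylinder of radius R = 1 as
    r(θ) = (cos θ, sin θ, z(θ)).
The arc-length element is
    ds = sqrt(1 + (dz/dθ)^2) dθ,
so the Lagrangian is L = sqrt(1 + z'^2).
L depends on z' only, not on z or θ, so ∂L/∂z = 0 and
    ∂L/∂z' = z' / sqrt(1 + z'^2).
The Euler-Lagrange equation gives
    d/dθ( z' / sqrt(1 + z'^2) ) = 0,
so z' is constant. Integrating once:
    z(θ) = a θ + b,
a helix on the cylinder (a straight line when the cylinder is unrolled). The constants a, b are determined by the endpoint conditions.
With endpoint conditions z(0) = -4 and z(π/3) = 11: from z(0) = b we get b = -4, and a·π/3 + -4 = 11 gives a = 45/π, so
    z(θ) = (45/π) θ − 4.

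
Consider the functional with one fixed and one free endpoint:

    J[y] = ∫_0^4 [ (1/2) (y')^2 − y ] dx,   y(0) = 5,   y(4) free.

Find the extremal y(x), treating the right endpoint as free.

The Lagrangian L = (1/2) (y')^2 − y gives
    ∂L/∂y = −1,   ∂L/∂y' = y'.
Euler-Lagrange: d/dx(y') − (−1) = 0, i.e. y'' + 1 = 0, so
    y(x) = −(1/2) x^2 + C1 x + C2.
Fixed left endpoint y(0) = 5 ⇒ C2 = 5.
The right endpoint x = 4 is free, so the natural (transversality) condition is ∂L/∂y' |_{x=4} = 0, i.e. y'(4) = 0.
Compute y'(x) = −1 x + C1, so y'(4) = −4 + C1 = 0 ⇒ C1 = 4.
Therefore the extremal is
    y(x) = −x^2/2 + 4 x + 5.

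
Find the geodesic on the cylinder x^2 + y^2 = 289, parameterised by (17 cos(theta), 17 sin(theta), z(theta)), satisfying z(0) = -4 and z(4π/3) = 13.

Parameterise the cylinder of radius R = 17 as
    r(θ) = (17 cos θ, 17 sin θ, z(θ)).
The arc-length element is
    ds = sqrt(289 + (dz/dθ)^2) dθ,
so the Lagrangian is L = sqrt(289 + z'^2).
L depends on z' only, not on z or θ, so ∂L/∂z = 0 and
    ∂L/∂z' = z' / sqrt(289 + z'^2).
The Euler-Lagrange equation gives
    d/dθ( z' / sqrt(289 + z'^2) ) = 0,
so z' is constant. Integrating once:
    z(θ) = a θ + b,
a helix on the cylinder (a straight line when the cylinder is unrolled). The constants a, b are determined by the endpoint conditions.
With endpoint conditions z(0) = -4 and z(4π/3) = 13: from z(0) = b we get b = -4, and a·4π/3 + -4 = 13 gives a = 51/(4π), so
    z(θ) = (51/(4π)) θ − 4.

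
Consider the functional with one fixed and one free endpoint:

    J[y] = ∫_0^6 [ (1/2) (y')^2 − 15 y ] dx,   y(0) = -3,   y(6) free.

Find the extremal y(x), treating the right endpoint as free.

The Lagrangian L = (1/2) (y')^2 − 15 y gives
    ∂L/∂y = −15,   ∂L/∂y' = y'.
Euler-Lagrange: d/dx(y') − (−15) = 0, i.e. y'' + 15 = 0, so
    y(x) = −(15/2) x^2 + C1 x + C2.
Fixed left endpoint y(0) = -3 ⇒ C2 = -3.
The right endpoint x = 6 is free, so the natural (transversality) condition is ∂L/∂y' |_{x=6} = 0, i.e. y'(6) = 0.
Compute y'(x) = −15 x + C1, so y'(6) = −90 + C1 = 0 ⇒ C1 = 90.
Therefore the extremal is
    y(x) = −(15/2) x^2 + 90 x − 3.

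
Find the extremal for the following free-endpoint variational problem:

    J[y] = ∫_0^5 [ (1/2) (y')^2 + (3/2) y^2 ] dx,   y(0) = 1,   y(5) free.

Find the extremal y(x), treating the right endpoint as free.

The Lagrangian L = (1/2) (y')^2 + (3/2) y^2 gives
    ∂L/∂y = 3 y,   ∂L/∂y' = y'.
Euler-Lagrange: y'' − 3 y = 0.
With k = sqrt(3), the general solution is
    y(x) = A cosh(sqrt(3) x) + B sinh(sqrt(3) x).
Fixed left endpoint y(0) = 1 ⇒ A = 1.
The right endpoint x = 5 is free, so the natural (transversality) condition is ∂L/∂y' |_{x=5} = 0, i.e. y'(5) = 0.
Compute y'(x) = A k sinh(k x) + B k cosh(k x), so
    y'(5) = A k sinh(k·5) + B k cosh(k·5) = 0
    ⇒ B = −A tanh(k·5) = − tanh(sqrt(3)·5).
Therefore the extremal is
    y(x) = cosh(sqrt(3) x) − tanh(sqrt(3)·5) sinh(sqrt(3) x).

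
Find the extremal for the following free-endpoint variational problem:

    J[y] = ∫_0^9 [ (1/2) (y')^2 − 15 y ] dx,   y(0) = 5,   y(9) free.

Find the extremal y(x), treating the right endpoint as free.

The Lagrangian L = (1/2) (y')^2 − 15 y gives
    ∂L/∂y = −15,   ∂L/∂y' = y'.
Euler-Lagrange: d/dx(y') − (−15) = 0, i.e. y'' + 15 = 0, so
    y(x) = −(15/2) x^2 + C1 x + C2.
Fixed left endpoint y(0) = 5 ⇒ C2 = 5.
The right endpoint x = 9 is free, so the natural (transversality) condition is ∂L/∂y' |_{x=9} = 0, i.e. y'(9) = 0.
Compute y'(x) = −15 x + C1, so y'(9) = −135 + C1 = 0 ⇒ C1 = 135.
Therefore the extremal is
    y(x) = −(15/2) x^2 + 135 x + 5.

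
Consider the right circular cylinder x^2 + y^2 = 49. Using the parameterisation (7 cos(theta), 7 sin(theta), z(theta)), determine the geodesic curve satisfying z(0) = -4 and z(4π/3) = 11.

Parameterise the cylinder of radius R = 7 as
    r(θ) = (7 cos θ, 7 sin θ, z(θ)).
The arc-length element is
    ds = sqrt(49 + (dz/dθ)^2) dθ,
so the Lagrangian is L = sqrt(49 + z'^2).
L depends on z' only, not on z or θ, so ∂L/∂z = 0 and
    ∂L/∂z' = z' / sqrt(49 + z'^2).
The Euler-Lagrange equation gives
    d/dθ( z' / sqrt(49 + z'^2) ) = 0,
so z' is constant. Integrating once:
    z(θ) = a θ + b,
a helix on the cylinder (a straight line when the cylinder is unrolled). The constants a, b are determined by the endpoint conditions.
With endpoint conditions z(0) = -4 and z(4π/3) = 11: from z(0) = b we get b = -4, and a·4π/3 + -4 = 11 gives a = 45/(4π), so
    z(θ) = (45/(4π)) θ − 4.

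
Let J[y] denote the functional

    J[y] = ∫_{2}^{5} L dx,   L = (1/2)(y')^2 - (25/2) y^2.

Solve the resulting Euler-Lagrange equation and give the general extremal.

The Lagrangian is L = (1/2)(y')^2 - (25/2) y^2.
∂L/∂y = -25y.
∂L/∂y' = y'.
The Euler-Lagrange equation d/dx(∂L/∂y') − ∂L/∂y = 0 becomes:
    y'' + 25 y = 0
General solution: y(x) = A sin(5x) + B cos(5x), where A and B are arbitrary constants fixed by the endpoint conditions.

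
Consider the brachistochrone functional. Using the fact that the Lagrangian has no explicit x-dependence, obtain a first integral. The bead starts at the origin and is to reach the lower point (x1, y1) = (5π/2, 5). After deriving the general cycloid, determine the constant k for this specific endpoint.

The Lagrangian L = sqrt((1 + y'^2) / y) has no explicit x dependence, so the Beltrami identity applies:
    L − y' ∂L/∂y' = C.
Compute ∂L/∂y' = y' / sqrt(y (1 + y'^2)).
Substitute:
    sqrt((1 + y'^2)/y) − y'·y' / sqrt(y (1 + y'^2))
    = (1 + y'^2) / sqrt(y (1 + y'^2)) − y'^2 / sqrt(y (1 + y'^2))
    = 1 / sqrt(y (1 + y'^2)) = C.
Squaring and rearranging gives the first integral
    y (1 + y'^2) = 1/C^2 =: k   (constant).
Solving this first-order ODE by the substitution
    y = (k/2)(1 − cos θ)
yields the cycloid parameterisation
    x(θ) = (k/2)(θ − sin θ),   y(θ) = (k/2)(1 − cos θ).
The constant k is fixed by the endpoint condition.
Now fit the given lower endpoint (x1, y1) = (5π/2, 5). At the bottom of the first arch (θ = π), the parametric equations give
    y(π) = (k/2)(1 − cos π) = k,
    x(π) = (k/2)(π − sin π) = kπ/2.
Matching y(π) = 5 gives k = 5, consistent with x(π) = 5π/2. Therefore the specific cycloid is
    x(θ) = (5/2)(θ − sin θ),   y(θ) = (5/2)(1 − cos θ).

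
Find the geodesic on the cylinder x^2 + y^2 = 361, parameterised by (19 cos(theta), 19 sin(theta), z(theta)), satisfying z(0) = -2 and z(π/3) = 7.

Parameterise the cylinder of radius R = 19 as
    r(θ) = (19 cos θ, 19 sin θ, z(θ)).
The arc-length element is
    ds = sqrt(361 + (dz/dθ)^2) dθ,
so the Lagrangian is L = sqrt(361 + z'^2).
L depends on z' only, not on z or θ, so ∂L/∂z = 0 and
    ∂L/∂z' = z' / sqrt(361 + z'^2).
The Euler-Lagrange equation gives
    d/dθ( z' / sqrt(361 + z'^2) ) = 0,
so z' is constant. Integrating once:
    z(θ) = a θ + b,
a helix on the cylinder (a straight line when the cylinder is unrolled). The constants a, b are determined by the endpoint conditions.
With endpoint conditions z(0) = -2 and z(π/3) = 7: from z(0) = b we get b = -2, and a·π/3 + -2 = 7 gives a = 27/π, so
    z(θ) = (27/π) θ − 2.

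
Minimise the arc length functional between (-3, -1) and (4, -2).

Arc-length functional: J[y] = ∫ sqrt(1 + (y')^2) dx.
Lagrangian L = sqrt(1 + (y')^2) has no explicit y dependence, so ∂L/∂y = 0 and the Euler-Lagrange equation gives
    d/dx( y' / sqrt(1 + (y')^2) ) = 0  ⇒  y' / sqrt(1 + (y')^2) = const.
Hence y' is constant, so y(x) is affine.
Fitting the endpoints (-3, -1) and (4, -2):
    slope m = ((-2) − (-1)) / (4 − (-3)) = -1/7,
    intercept c = (-1) − m·(-3) = -10/7.
Extremal: y(x) = (-1/7) x - 10/7.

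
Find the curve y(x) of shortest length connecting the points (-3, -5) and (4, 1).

Arc-length functional: J[y] = ∫ sqrt(1 + (y')^2) dx.
Lagrangian L = sqrt(1 + (y')^2) has no explicit y dependence, so ∂L/∂y = 0 and the Euler-Lagrange equation gives
    d/dx( y' / sqrt(1 + (y')^2) ) = 0  ⇒  y' / sqrt(1 + (y')^2) = const.
Hence y' is constant, so y(x) is affine.
Fitting the endpoints (-3, -5) and (4, 1):
    slope m = (1 − (-5)) / (4 − (-3)) = 6/7,
    intercept c = (-5) − m·(-3) = -17/7.
Extremal: y(x) = (6/7) x - 17/7.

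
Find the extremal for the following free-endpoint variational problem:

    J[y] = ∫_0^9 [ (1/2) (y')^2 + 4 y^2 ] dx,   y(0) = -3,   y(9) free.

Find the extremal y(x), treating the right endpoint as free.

The Lagrangian L = (1/2) (y')^2 + 4 y^2 gives
    ∂L/∂y = 8 y,   ∂L/∂y' = y'.
Euler-Lagrange: y'' − 8 y = 0.
With k = sqrt(8), the general solution is
    y(x) = A cosh(sqrt(8) x) + B sinh(sqrt(8) x).
Fixed left endpoint y(0) = -3 ⇒ A = -3.
The right endpoint x = 9 is free, so the natural (transversality) condition is ∂L/∂y' |_{x=9} = 0, i.e. y'(9) = 0.
Compute y'(x) = A k sinh(k x) + B k cosh(k x), so
    y'(9) = A k sinh(k·9) + B k cosh(k·9) = 0
    ⇒ B = −A tanh(k·9) = 3 tanh(sqrt(8)·9).
Therefore the extremal is
    y(x) = −3 cosh(sqrt(8) x) + 3 tanh(sqrt(8)·9) sinh(sqrt(8) x).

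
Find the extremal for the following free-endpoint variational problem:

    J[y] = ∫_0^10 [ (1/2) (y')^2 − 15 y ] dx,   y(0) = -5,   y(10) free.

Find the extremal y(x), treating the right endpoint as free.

The Lagrangian L = (1/2) (y')^2 − 15 y gives
    ∂L/∂y = −15,   ∂L/∂y' = y'.
Euler-Lagrange: d/dx(y') − (−15) = 0, i.e. y'' + 15 = 0, so
    y(x) = −(15/2) x^2 + C1 x + C2.
Fixed left endpoint y(0) = -5 ⇒ C2 = -5.
The right endpoint x = 10 is free, so the natural (transversality) condition is ∂L/∂y' |_{x=10} = 0, i.e. y'(10) = 0.
Compute y'(x) = −15 x + C1, so y'(10) = −150 + C1 = 0 ⇒ C1 = 150.
Therefore the extremal is
    y(x) = −(15/2) x^2 + 150 x − 5.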